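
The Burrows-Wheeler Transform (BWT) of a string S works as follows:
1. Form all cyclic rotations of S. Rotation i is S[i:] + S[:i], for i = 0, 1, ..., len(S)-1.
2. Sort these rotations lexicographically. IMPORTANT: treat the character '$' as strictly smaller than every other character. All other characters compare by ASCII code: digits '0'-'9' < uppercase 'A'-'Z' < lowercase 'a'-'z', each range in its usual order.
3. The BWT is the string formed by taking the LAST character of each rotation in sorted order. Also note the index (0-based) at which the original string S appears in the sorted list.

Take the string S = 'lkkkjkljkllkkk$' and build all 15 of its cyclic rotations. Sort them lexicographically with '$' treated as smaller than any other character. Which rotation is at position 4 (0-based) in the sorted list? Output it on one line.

Answer: kjkljkllkkk$lkk

Derivation:
All 15 rotations (rotation i = S[i:]+S[:i]):
  rot[0] = lkkkjkljkllkkk$
  rot[1] = kkkjkljkllkkk$l
  rot[2] = kkjkljkllkkk$lk
  rot[3] = kjkljkllkkk$lkk
  rot[4] = jkljkllkkk$lkkk
  rot[5] = kljkllkkk$lkkkj
  rot[6] = ljkllkkk$lkkkjk
  rot[7] = jkllkkk$lkkkjkl
  rot[8] = kllkkk$lkkkjklj
  rot[9] = llkkk$lkkkjkljk
  rot[10] = lkkk$lkkkjkljkl
  rot[11] = kkk$lkkkjkljkll
  rot[12] = kk$lkkkjkljkllk
  rot[13] = k$lkkkjkljkllkk
  rot[14] = $lkkkjkljkllkkk
Sorted (with $ < everything):
  sorted[0] = $lkkkjkljkllkkk
  sorted[1] = jkljkllkkk$lkkk
  sorted[2] = jkllkkk$lkkkjkl
  sorted[3] = k$lkkkjkljkllkk
  sorted[4] = kjkljkllkkk$lkk
  sorted[5] = kk$lkkkjkljkllk
  sorted[6] = kkjkljkllkkk$lk
  sorted[7] = kkk$lkkkjkljkll
  sorted[8] = kkkjkljkllkkk$l
  sorted[9] = kljkllkkk$lkkkj
  sorted[10] = kllkkk$lkkkjklj
  sorted[11] = ljkllkkk$lkkkjk
  sorted[12] = lkkk$lkkkjkljkl
  sorted[13] = lkkkjkljkllkkk$
  sorted[14] = llkkk$lkkkjkljk
sorted[4] = kjkljkllkkk$lkk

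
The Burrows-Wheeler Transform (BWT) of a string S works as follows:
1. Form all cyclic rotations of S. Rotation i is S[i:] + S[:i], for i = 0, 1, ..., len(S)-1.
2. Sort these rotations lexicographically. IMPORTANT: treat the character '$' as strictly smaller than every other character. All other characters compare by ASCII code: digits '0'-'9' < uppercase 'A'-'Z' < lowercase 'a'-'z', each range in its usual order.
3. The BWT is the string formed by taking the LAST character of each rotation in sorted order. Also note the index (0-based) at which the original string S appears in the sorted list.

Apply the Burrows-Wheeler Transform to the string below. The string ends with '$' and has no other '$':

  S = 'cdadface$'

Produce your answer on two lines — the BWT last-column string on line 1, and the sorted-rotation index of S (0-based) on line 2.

Answer: efd$acacd
3

Derivation:
All 9 rotations (rotation i = S[i:]+S[:i]):
  rot[0] = cdadface$
  rot[1] = dadface$c
  rot[2] = adface$cd
  rot[3] = dface$cda
  rot[4] = face$cdad
  rot[5] = ace$cdadf
  rot[6] = ce$cdadfa
  rot[7] = e$cdadfac
  rot[8] = $cdadface
Sorted (with $ < everything):
  sorted[0] = $cdadface  (last char: 'e')
  sorted[1] = ace$cdadf  (last char: 'f')
  sorted[2] = adface$cd  (last char: 'd')
  sorted[3] = cdadface$  (last char: '$')
  sorted[4] = ce$cdadfa  (last char: 'a')
  sorted[5] = dadface$c  (last char: 'c')
  sorted[6] = dface$cda  (last char: 'a')
  sorted[7] = e$cdadfac  (last char: 'c')
  sorted[8] = face$cdad  (last char: 'd')
Last column: efd$acacd
Original string S is at sorted index 3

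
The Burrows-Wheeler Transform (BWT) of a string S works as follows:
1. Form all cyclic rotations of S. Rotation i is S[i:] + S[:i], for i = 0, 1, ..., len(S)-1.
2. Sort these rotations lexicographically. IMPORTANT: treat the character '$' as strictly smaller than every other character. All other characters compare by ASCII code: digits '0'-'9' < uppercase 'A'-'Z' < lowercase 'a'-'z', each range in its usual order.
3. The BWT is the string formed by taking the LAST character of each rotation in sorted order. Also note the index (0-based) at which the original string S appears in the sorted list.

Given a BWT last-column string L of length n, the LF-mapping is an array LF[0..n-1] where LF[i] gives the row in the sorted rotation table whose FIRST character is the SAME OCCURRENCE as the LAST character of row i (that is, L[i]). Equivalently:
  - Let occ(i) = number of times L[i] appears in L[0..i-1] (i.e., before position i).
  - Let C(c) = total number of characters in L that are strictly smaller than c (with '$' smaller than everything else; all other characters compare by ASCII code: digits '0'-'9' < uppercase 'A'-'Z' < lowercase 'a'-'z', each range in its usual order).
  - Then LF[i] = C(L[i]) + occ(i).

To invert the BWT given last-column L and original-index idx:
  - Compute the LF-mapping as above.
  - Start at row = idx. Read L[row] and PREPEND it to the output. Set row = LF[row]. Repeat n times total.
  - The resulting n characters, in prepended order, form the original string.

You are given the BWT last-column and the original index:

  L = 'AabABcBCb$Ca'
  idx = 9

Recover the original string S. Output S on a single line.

LF mapping: 1 7 9 2 3 11 4 5 10 0 6 8
Walk LF starting at row 9, prepending L[row]:
  step 1: row=9, L[9]='$', prepend. Next row=LF[9]=0
  step 2: row=0, L[0]='A', prepend. Next row=LF[0]=1
  step 3: row=1, L[1]='a', prepend. Next row=LF[1]=7
  step 4: row=7, L[7]='C', prepend. Next row=LF[7]=5
  step 5: row=5, L[5]='c', prepend. Next row=LF[5]=11
  step 6: row=11, L[11]='a', prepend. Next row=LF[11]=8
  step 7: row=8, L[8]='b', prepend. Next row=LF[8]=10
  step 8: row=10, L[10]='C', prepend. Next row=LF[10]=6
  step 9: row=6, L[6]='B', prepend. Next row=LF[6]=4
  step 10: row=4, L[4]='B', prepend. Next row=LF[4]=3
  step 11: row=3, L[3]='A', prepend. Next row=LF[3]=2
  step 12: row=2, L[2]='b', prepend. Next row=LF[2]=9
Reversed output: bABBCbacCaA$

Answer: bABBCbacCaA$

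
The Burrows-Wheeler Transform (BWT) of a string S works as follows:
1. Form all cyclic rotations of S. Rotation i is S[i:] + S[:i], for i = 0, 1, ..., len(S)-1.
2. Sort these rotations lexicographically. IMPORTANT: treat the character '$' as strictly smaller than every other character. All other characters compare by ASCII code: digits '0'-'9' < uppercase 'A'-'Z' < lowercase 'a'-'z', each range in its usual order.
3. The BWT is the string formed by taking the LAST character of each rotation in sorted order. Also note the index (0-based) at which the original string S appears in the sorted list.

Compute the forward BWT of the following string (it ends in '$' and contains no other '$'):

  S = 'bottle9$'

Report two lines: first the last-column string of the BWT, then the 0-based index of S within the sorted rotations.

All 8 rotations (rotation i = S[i:]+S[:i]):
  rot[0] = bottle9$
  rot[1] = ottle9$b
  rot[2] = ttle9$bo
  rot[3] = tle9$bot
  rot[4] = le9$bott
  rot[5] = e9$bottl
  rot[6] = 9$bottle
  rot[7] = $bottle9
Sorted (with $ < everything):
  sorted[0] = $bottle9  (last char: '9')
  sorted[1] = 9$bottle  (last char: 'e')
  sorted[2] = bottle9$  (last char: '$')
  sorted[3] = e9$bottl  (last char: 'l')
  sorted[4] = le9$bott  (last char: 't')
  sorted[5] = ottle9$b  (last char: 'b')
  sorted[6] = tle9$bot  (last char: 't')
  sorted[7] = ttle9$bo  (last char: 'o')
Last column: 9e$ltbto
Original string S is at sorted index 2

Answer: 9e$ltbto
2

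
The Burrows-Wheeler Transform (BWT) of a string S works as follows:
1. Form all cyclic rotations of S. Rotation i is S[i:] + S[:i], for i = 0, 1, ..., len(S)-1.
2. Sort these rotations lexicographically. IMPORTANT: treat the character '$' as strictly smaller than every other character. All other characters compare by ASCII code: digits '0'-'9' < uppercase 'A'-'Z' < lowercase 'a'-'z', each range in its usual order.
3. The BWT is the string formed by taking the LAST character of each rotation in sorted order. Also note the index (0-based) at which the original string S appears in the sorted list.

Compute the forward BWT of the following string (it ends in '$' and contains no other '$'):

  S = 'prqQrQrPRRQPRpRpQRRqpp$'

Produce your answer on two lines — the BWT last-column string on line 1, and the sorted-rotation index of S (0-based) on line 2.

All 23 rotations (rotation i = S[i:]+S[:i]):
  rot[0] = prqQrQrPRRQPRpRpQRRqpp$
  rot[1] = rqQrQrPRRQPRpRpQRRqpp$p
  rot[2] = qQrQrPRRQPRpRpQRRqpp$pr
  rot[3] = QrQrPRRQPRpRpQRRqpp$prq
  rot[4] = rQrPRRQPRpRpQRRqpp$prqQ
  rot[5] = QrPRRQPRpRpQRRqpp$prqQr
  rot[6] = rPRRQPRpRpQRRqpp$prqQrQ
  rot[7] = PRRQPRpRpQRRqpp$prqQrQr
  rot[8] = RRQPRpRpQRRqpp$prqQrQrP
  rot[9] = RQPRpRpQRRqpp$prqQrQrPR
  rot[10] = QPRpRpQRRqpp$prqQrQrPRR
  rot[11] = PRpRpQRRqpp$prqQrQrPRRQ
  rot[12] = RpRpQRRqpp$prqQrQrPRRQP
  rot[13] = pRpQRRqpp$prqQrQrPRRQPR
  rot[14] = RpQRRqpp$prqQrQrPRRQPRp
  rot[15] = pQRRqpp$prqQrQrPRRQPRpR
  rot[16] = QRRqpp$prqQrQrPRRQPRpRp
  rot[17] = RRqpp$prqQrQrPRRQPRpRpQ
  rot[18] = Rqpp$prqQrQrPRRQPRpRpQR
  rot[19] = qpp$prqQrQrPRRQPRpRpQRR
  rot[20] = pp$prqQrQrPRRQPRpRpQRRq
  rot[21] = p$prqQrQrPRRQPRpRpQRRqp
  rot[22] = $prqQrQrPRRQPRpRpQRRqpp
Sorted (with $ < everything):
  sorted[0] = $prqQrQrPRRQPRpRpQRRqpp  (last char: 'p')
  sorted[1] = PRRQPRpRpQRRqpp$prqQrQr  (last char: 'r')
  sorted[2] = PRpRpQRRqpp$prqQrQrPRRQ  (last char: 'Q')
  sorted[3] = QPRpRpQRRqpp$prqQrQrPRR  (last char: 'R')
  sorted[4] = QRRqpp$prqQrQrPRRQPRpRp  (last char: 'p')
  sorted[5] = QrPRRQPRpRpQRRqpp$prqQr  (last char: 'r')
  sorted[6] = QrQrPRRQPRpRpQRRqpp$prq  (last char: 'q')
  sorted[7] = RQPRpRpQRRqpp$prqQrQrPR  (last char: 'R')
  sorted[8] = RRQPRpRpQRRqpp$prqQrQrP  (last char: 'P')
  sorted[9] = RRqpp$prqQrQrPRRQPRpRpQ  (last char: 'Q')
  sorted[10] = RpQRRqpp$prqQrQrPRRQPRp  (last char: 'p')
  sorted[11] = RpRpQRRqpp$prqQrQrPRRQP  (last char: 'P')
  sorted[12] = Rqpp$prqQrQrPRRQPRpRpQR  (last char: 'R')
  sorted[13] = p$prqQrQrPRRQPRpRpQRRqp  (last char: 'p')
  sorted[14] = pQRRqpp$prqQrQrPRRQPRpR  (last char: 'R')
  sorted[15] = pRpQRRqpp$prqQrQrPRRQPR  (last char: 'R')
  sorted[16] = pp$prqQrQrPRRQPRpRpQRRq  (last char: 'q')
  sorted[17] = prqQrQrPRRQPRpRpQRRqpp$  (last char: '$')
  sorted[18] = qQrQrPRRQPRpRpQRRqpp$pr  (last char: 'r')
  sorted[19] = qpp$prqQrQrPRRQPRpRpQRR  (last char: 'R')
  sorted[20] = rPRRQPRpRpQRRqpp$prqQrQ  (last char: 'Q')
  sorted[21] = rQrPRRQPRpRpQRRqpp$prqQ  (last char: 'Q')
  sorted[22] = rqQrQrPRRQPRpRpQRRqpp$p  (last char: 'p')
Last column: prQRprqRPQpPRpRRq$rRQQp
Original string S is at sorted index 17

Answer: prQRprqRPQpPRpRRq$rRQQp
17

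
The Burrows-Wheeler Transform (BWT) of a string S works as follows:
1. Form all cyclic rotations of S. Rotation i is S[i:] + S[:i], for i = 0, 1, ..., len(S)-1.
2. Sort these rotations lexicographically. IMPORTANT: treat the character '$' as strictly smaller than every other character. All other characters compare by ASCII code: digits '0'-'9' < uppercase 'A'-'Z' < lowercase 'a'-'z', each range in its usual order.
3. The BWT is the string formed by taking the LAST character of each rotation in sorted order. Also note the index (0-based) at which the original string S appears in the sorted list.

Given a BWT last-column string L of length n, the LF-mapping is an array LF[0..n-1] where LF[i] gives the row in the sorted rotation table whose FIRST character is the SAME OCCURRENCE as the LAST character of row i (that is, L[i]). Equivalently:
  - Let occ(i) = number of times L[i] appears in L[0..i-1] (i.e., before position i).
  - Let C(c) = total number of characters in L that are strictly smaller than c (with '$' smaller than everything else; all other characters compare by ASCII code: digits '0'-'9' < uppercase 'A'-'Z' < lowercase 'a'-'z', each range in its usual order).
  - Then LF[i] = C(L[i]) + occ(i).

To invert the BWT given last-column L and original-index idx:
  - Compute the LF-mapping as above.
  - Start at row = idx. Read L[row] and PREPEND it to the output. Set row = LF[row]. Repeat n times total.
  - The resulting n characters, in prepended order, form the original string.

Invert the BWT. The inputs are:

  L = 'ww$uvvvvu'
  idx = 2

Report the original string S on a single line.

LF mapping: 7 8 0 1 3 4 5 6 2
Walk LF starting at row 2, prepending L[row]:
  step 1: row=2, L[2]='$', prepend. Next row=LF[2]=0
  step 2: row=0, L[0]='w', prepend. Next row=LF[0]=7
  step 3: row=7, L[7]='v', prepend. Next row=LF[7]=6
  step 4: row=6, L[6]='v', prepend. Next row=LF[6]=5
  step 5: row=5, L[5]='v', prepend. Next row=LF[5]=4
  step 6: row=4, L[4]='v', prepend. Next row=LF[4]=3
  step 7: row=3, L[3]='u', prepend. Next row=LF[3]=1
  step 8: row=1, L[1]='w', prepend. Next row=LF[1]=8
  step 9: row=8, L[8]='u', prepend. Next row=LF[8]=2
Reversed output: uwuvvvvw$

Answer: uwuvvvvw$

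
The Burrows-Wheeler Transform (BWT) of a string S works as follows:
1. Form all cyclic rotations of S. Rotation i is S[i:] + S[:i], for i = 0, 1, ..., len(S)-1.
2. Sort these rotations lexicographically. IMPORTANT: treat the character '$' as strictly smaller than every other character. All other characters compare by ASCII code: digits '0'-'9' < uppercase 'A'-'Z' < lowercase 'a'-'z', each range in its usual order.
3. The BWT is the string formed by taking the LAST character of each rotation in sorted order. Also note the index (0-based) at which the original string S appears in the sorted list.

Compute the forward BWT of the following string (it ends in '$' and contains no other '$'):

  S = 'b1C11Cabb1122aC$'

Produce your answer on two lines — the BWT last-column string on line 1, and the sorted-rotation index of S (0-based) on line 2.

Answer: CbC1b112a112Cb$a
14

Derivation:
All 16 rotations (rotation i = S[i:]+S[:i]):
  rot[0] = b1C11Cabb1122aC$
  rot[1] = 1C11Cabb1122aC$b
  rot[2] = C11Cabb1122aC$b1
  rot[3] = 11Cabb1122aC$b1C
  rot[4] = 1Cabb1122aC$b1C1
  rot[5] = Cabb1122aC$b1C11
  rot[6] = abb1122aC$b1C11C
  rot[7] = bb1122aC$b1C11Ca
  rot[8] = b1122aC$b1C11Cab
  rot[9] = 1122aC$b1C11Cabb
  rot[10] = 122aC$b1C11Cabb1
  rot[11] = 22aC$b1C11Cabb11
  rot[12] = 2aC$b1C11Cabb112
  rot[13] = aC$b1C11Cabb1122
  rot[14] = C$b1C11Cabb1122a
  rot[15] = $b1C11Cabb1122aC
Sorted (with $ < everything):
  sorted[0] = $b1C11Cabb1122aC  (last char: 'C')
  sorted[1] = 1122aC$b1C11Cabb  (last char: 'b')
  sorted[2] = 11Cabb1122aC$b1C  (last char: 'C')
  sorted[3] = 122aC$b1C11Cabb1  (last char: '1')
  sorted[4] = 1C11Cabb1122aC$b  (last char: 'b')
  sorted[5] = 1Cabb1122aC$b1C1  (last char: '1')
  sorted[6] = 22aC$b1C11Cabb11  (last char: '1')
  sorted[7] = 2aC$b1C11Cabb112  (last char: '2')
  sorted[8] = C$b1C11Cabb1122a  (last char: 'a')
  sorted[9] = C11Cabb1122aC$b1  (last char: '1')
  sorted[10] = Cabb1122aC$b1C11  (last char: '1')
  sorted[11] = aC$b1C11Cabb1122  (last char: '2')
  sorted[12] = abb1122aC$b1C11C  (last char: 'C')
  sorted[13] = b1122aC$b1C11Cab  (last char: 'b')
  sorted[14] = b1C11Cabb1122aC$  (last char: '$')
  sorted[15] = bb1122aC$b1C11Ca  (last char: 'a')
Last column: CbC1b112a112Cb$a
Original string S is at sorted index 14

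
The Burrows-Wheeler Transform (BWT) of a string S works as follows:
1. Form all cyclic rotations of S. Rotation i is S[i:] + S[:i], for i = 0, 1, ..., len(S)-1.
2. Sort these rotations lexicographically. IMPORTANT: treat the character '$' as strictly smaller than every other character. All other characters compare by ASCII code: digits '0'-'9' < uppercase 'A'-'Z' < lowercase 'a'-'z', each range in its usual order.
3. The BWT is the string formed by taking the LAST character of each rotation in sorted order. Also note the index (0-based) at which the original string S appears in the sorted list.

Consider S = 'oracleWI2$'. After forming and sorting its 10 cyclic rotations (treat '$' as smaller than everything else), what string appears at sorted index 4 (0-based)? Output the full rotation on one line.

All 10 rotations (rotation i = S[i:]+S[:i]):
  rot[0] = oracleWI2$
  rot[1] = racleWI2$o
  rot[2] = acleWI2$or
  rot[3] = cleWI2$ora
  rot[4] = leWI2$orac
  rot[5] = eWI2$oracl
  rot[6] = WI2$oracle
  rot[7] = I2$oracleW
  rot[8] = 2$oracleWI
  rot[9] = $oracleWI2
Sorted (with $ < everything):
  sorted[0] = $oracleWI2
  sorted[1] = 2$oracleWI
  sorted[2] = I2$oracleW
  sorted[3] = WI2$oracle
  sorted[4] = acleWI2$or
  sorted[5] = cleWI2$ora
  sorted[6] = eWI2$oracl
  sorted[7] = leWI2$orac
  sorted[8] = oracleWI2$
  sorted[9] = racleWI2$o
sorted[4] = acleWI2$or

Answer: acleWI2$or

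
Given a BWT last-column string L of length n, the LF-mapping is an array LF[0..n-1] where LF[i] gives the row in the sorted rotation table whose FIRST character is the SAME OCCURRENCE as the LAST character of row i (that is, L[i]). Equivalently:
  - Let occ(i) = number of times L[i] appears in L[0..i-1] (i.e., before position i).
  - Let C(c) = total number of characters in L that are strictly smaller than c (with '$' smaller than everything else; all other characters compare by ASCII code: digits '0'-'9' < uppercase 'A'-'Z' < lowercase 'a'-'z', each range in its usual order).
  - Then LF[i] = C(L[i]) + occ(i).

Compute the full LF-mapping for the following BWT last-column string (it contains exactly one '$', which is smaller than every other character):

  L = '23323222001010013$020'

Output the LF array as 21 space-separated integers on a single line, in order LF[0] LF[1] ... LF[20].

Char counts: '$':1, '0':7, '1':3, '2':6, '3':4
C (first-col start): C('$')=0, C('0')=1, C('1')=8, C('2')=11, C('3')=17
L[0]='2': occ=0, LF[0]=C('2')+0=11+0=11
L[1]='3': occ=0, LF[1]=C('3')+0=17+0=17
L[2]='3': occ=1, LF[2]=C('3')+1=17+1=18
L[3]='2': occ=1, LF[3]=C('2')+1=11+1=12
L[4]='3': occ=2, LF[4]=C('3')+2=17+2=19
L[5]='2': occ=2, LF[5]=C('2')+2=11+2=13
L[6]='2': occ=3, LF[6]=C('2')+3=11+3=14
L[7]='2': occ=4, LF[7]=C('2')+4=11+4=15
L[8]='0': occ=0, LF[8]=C('0')+0=1+0=1
L[9]='0': occ=1, LF[9]=C('0')+1=1+1=2
L[10]='1': occ=0, LF[10]=C('1')+0=8+0=8
L[11]='0': occ=2, LF[11]=C('0')+2=1+2=3
L[12]='1': occ=1, LF[12]=C('1')+1=8+1=9
L[13]='0': occ=3, LF[13]=C('0')+3=1+3=4
L[14]='0': occ=4, LF[14]=C('0')+4=1+4=5
L[15]='1': occ=2, LF[15]=C('1')+2=8+2=10
L[16]='3': occ=3, LF[16]=C('3')+3=17+3=20
L[17]='$': occ=0, LF[17]=C('$')+0=0+0=0
L[18]='0': occ=5, LF[18]=C('0')+5=1+5=6
L[19]='2': occ=5, LF[19]=C('2')+5=11+5=16
L[20]='0': occ=6, LF[20]=C('0')+6=1+6=7

Answer: 11 17 18 12 19 13 14 15 1 2 8 3 9 4 5 10 20 0 6 16 7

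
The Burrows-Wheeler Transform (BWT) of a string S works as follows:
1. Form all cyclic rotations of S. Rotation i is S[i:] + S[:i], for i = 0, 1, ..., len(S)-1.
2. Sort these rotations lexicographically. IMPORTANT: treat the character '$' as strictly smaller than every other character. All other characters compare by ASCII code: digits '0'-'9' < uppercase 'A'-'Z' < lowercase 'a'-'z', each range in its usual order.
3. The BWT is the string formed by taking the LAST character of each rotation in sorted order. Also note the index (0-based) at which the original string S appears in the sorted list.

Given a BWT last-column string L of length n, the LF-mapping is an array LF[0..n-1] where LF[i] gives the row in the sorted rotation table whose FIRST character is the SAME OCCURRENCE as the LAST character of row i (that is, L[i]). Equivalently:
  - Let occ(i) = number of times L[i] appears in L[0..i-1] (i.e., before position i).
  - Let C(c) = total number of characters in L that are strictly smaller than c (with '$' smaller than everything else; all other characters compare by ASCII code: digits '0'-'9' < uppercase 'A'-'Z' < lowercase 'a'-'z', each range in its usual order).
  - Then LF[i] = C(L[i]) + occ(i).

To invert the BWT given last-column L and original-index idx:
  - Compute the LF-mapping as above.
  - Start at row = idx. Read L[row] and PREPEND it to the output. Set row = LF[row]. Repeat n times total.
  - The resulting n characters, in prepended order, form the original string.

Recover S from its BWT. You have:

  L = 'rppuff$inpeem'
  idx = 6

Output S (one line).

LF mapping: 11 8 9 12 3 4 0 5 7 10 1 2 6
Walk LF starting at row 6, prepending L[row]:
  step 1: row=6, L[6]='$', prepend. Next row=LF[6]=0
  step 2: row=0, L[0]='r', prepend. Next row=LF[0]=11
  step 3: row=11, L[11]='e', prepend. Next row=LF[11]=2
  step 4: row=2, L[2]='p', prepend. Next row=LF[2]=9
  step 5: row=9, L[9]='p', prepend. Next row=LF[9]=10
  step 6: row=10, L[10]='e', prepend. Next row=LF[10]=1
  step 7: row=1, L[1]='p', prepend. Next row=LF[1]=8
  step 8: row=8, L[8]='n', prepend. Next row=LF[8]=7
  step 9: row=7, L[7]='i', prepend. Next row=LF[7]=5
  step 10: row=5, L[5]='f', prepend. Next row=LF[5]=4
  step 11: row=4, L[4]='f', prepend. Next row=LF[4]=3
  step 12: row=3, L[3]='u', prepend. Next row=LF[3]=12
  step 13: row=12, L[12]='m', prepend. Next row=LF[12]=6
Reversed output: muffinpepper$

Answer: muffinpepper$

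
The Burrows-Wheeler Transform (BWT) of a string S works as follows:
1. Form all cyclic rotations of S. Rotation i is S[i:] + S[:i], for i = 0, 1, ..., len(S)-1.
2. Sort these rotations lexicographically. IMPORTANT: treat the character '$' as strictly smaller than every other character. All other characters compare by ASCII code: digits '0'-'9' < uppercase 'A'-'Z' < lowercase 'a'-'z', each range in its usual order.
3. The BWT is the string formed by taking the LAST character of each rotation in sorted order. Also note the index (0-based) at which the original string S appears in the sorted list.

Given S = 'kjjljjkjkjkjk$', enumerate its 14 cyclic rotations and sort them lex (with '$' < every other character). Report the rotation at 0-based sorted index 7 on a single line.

Answer: jljjkjkjkjk$kj

Derivation:
All 14 rotations (rotation i = S[i:]+S[:i]):
  rot[0] = kjjljjkjkjkjk$
  rot[1] = jjljjkjkjkjk$k
  rot[2] = jljjkjkjkjk$kj
  rot[3] = ljjkjkjkjk$kjj
  rot[4] = jjkjkjkjk$kjjl
  rot[5] = jkjkjkjk$kjjlj
  rot[6] = kjkjkjk$kjjljj
  rot[7] = jkjkjk$kjjljjk
  rot[8] = kjkjk$kjjljjkj
  rot[9] = jkjk$kjjljjkjk
  rot[10] = kjk$kjjljjkjkj
  rot[11] = jk$kjjljjkjkjk
  rot[12] = k$kjjljjkjkjkj
  rot[13] = $kjjljjkjkjkjk
Sorted (with $ < everything):
  sorted[0] = $kjjljjkjkjkjk
  sorted[1] = jjkjkjkjk$kjjl
  sorted[2] = jjljjkjkjkjk$k
  sorted[3] = jk$kjjljjkjkjk
  sorted[4] = jkjk$kjjljjkjk
  sorted[5] = jkjkjk$kjjljjk
  sorted[6] = jkjkjkjk$kjjlj
  sorted[7] = jljjkjkjkjk$kj
  sorted[8] = k$kjjljjkjkjkj
  sorted[9] = kjjljjkjkjkjk$
  sorted[10] = kjk$kjjljjkjkj
  sorted[11] = kjkjk$kjjljjkj
  sorted[12] = kjkjkjk$kjjljj
  sorted[13] = ljjkjkjkjk$kjj
sorted[7] = jljjkjkjkjk$kj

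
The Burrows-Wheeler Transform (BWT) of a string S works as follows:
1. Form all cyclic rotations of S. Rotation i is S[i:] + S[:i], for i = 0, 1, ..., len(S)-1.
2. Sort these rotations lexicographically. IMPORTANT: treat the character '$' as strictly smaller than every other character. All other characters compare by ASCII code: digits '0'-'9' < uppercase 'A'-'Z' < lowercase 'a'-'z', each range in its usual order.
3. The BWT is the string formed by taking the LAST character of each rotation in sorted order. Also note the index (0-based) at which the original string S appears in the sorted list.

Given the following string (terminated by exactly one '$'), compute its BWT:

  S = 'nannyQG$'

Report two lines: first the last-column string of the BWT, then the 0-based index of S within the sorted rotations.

Answer: GQyn$ann
4

Derivation:
All 8 rotations (rotation i = S[i:]+S[:i]):
  rot[0] = nannyQG$
  rot[1] = annyQG$n
  rot[2] = nnyQG$na
  rot[3] = nyQG$nan
  rot[4] = yQG$nann
  rot[5] = QG$nanny
  rot[6] = G$nannyQ
  rot[7] = $nannyQG
Sorted (with $ < everything):
  sorted[0] = $nannyQG  (last char: 'G')
  sorted[1] = G$nannyQ  (last char: 'Q')
  sorted[2] = QG$nanny  (last char: 'y')
  sorted[3] = annyQG$n  (last char: 'n')
  sorted[4] = nannyQG$  (last char: '$')
  sorted[5] = nnyQG$na  (last char: 'a')
  sorted[6] = nyQG$nan  (last char: 'n')
  sorted[7] = yQG$nann  (last char: 'n')
Last column: GQyn$ann
Original string S is at sorted index 4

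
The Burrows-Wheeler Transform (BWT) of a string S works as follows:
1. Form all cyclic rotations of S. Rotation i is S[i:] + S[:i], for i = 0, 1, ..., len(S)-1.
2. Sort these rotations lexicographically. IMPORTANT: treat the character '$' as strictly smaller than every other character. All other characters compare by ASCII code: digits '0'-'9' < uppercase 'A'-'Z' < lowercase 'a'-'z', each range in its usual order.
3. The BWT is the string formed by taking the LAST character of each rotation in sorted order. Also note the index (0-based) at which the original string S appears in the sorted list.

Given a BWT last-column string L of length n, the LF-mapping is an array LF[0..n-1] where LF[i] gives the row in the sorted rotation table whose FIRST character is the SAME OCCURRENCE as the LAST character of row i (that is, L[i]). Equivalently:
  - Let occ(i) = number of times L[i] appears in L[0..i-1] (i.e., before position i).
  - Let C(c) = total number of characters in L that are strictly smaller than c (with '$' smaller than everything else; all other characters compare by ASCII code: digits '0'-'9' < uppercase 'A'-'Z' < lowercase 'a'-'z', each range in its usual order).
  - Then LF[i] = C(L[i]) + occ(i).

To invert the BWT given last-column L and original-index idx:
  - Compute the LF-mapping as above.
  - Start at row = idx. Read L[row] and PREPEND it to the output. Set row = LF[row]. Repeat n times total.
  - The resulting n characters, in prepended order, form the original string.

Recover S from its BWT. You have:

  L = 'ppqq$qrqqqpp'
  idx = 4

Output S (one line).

LF mapping: 1 2 5 6 0 7 11 8 9 10 3 4
Walk LF starting at row 4, prepending L[row]:
  step 1: row=4, L[4]='$', prepend. Next row=LF[4]=0
  step 2: row=0, L[0]='p', prepend. Next row=LF[0]=1
  step 3: row=1, L[1]='p', prepend. Next row=LF[1]=2
  step 4: row=2, L[2]='q', prepend. Next row=LF[2]=5
  step 5: row=5, L[5]='q', prepend. Next row=LF[5]=7
  step 6: row=7, L[7]='q', prepend. Next row=LF[7]=8
  step 7: row=8, L[8]='q', prepend. Next row=LF[8]=9
  step 8: row=9, L[9]='q', prepend. Next row=LF[9]=10
  step 9: row=10, L[10]='p', prepend. Next row=LF[10]=3
  step 10: row=3, L[3]='q', prepend. Next row=LF[3]=6
  step 11: row=6, L[6]='r', prepend. Next row=LF[6]=11
  step 12: row=11, L[11]='p', prepend. Next row=LF[11]=4
Reversed output: prqpqqqqqpp$

Answer: prqpqqqqqpp$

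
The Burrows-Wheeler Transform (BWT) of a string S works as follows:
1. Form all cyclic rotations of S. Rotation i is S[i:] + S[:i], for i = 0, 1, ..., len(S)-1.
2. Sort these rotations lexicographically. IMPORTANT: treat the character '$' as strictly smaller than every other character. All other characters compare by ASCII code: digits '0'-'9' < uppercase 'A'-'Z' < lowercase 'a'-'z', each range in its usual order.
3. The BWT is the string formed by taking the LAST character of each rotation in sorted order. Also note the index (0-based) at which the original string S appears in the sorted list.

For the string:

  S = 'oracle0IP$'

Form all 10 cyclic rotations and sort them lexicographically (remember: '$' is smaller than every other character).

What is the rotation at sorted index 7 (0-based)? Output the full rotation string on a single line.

Answer: le0IP$orac

Derivation:
All 10 rotations (rotation i = S[i:]+S[:i]):
  rot[0] = oracle0IP$
  rot[1] = racle0IP$o
  rot[2] = acle0IP$or
  rot[3] = cle0IP$ora
  rot[4] = le0IP$orac
  rot[5] = e0IP$oracl
  rot[6] = 0IP$oracle
  rot[7] = IP$oracle0
  rot[8] = P$oracle0I
  rot[9] = $oracle0IP
Sorted (with $ < everything):
  sorted[0] = $oracle0IP
  sorted[1] = 0IP$oracle
  sorted[2] = IP$oracle0
  sorted[3] = P$oracle0I
  sorted[4] = acle0IP$or
  sorted[5] = cle0IP$ora
  sorted[6] = e0IP$oracl
  sorted[7] = le0IP$orac
  sorted[8] = oracle0IP$
  sorted[9] = racle0IP$o
sorted[7] = le0IP$orac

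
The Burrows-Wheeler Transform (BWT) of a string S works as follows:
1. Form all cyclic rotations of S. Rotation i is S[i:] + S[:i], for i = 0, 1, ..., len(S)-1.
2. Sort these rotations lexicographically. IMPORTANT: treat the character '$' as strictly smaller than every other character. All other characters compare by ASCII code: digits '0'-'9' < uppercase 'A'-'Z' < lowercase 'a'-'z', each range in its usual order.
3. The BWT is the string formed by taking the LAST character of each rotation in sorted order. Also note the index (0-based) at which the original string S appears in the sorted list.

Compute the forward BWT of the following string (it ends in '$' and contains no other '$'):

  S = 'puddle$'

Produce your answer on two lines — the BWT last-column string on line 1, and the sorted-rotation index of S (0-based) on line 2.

All 7 rotations (rotation i = S[i:]+S[:i]):
  rot[0] = puddle$
  rot[1] = uddle$p
  rot[2] = ddle$pu
  rot[3] = dle$pud
  rot[4] = le$pudd
  rot[5] = e$puddl
  rot[6] = $puddle
Sorted (with $ < everything):
  sorted[0] = $puddle  (last char: 'e')
  sorted[1] = ddle$pu  (last char: 'u')
  sorted[2] = dle$pud  (last char: 'd')
  sorted[3] = e$puddl  (last char: 'l')
  sorted[4] = le$pudd  (last char: 'd')
  sorted[5] = puddle$  (last char: '$')
  sorted[6] = uddle$p  (last char: 'p')
Last column: eudld$p
Original string S is at sorted index 5

Answer: eudld$p
5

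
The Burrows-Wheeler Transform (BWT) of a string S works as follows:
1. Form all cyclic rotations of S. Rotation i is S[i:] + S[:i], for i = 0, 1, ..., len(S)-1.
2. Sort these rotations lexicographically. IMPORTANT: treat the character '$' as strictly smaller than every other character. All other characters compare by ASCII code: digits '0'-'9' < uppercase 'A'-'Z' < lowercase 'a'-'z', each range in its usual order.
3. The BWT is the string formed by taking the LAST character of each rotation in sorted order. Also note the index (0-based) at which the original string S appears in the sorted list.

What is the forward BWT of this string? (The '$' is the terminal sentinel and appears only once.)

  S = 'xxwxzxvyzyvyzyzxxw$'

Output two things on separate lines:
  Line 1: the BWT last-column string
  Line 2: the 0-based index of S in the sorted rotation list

Answer: wxyxxzxxz$wzzvvxyyy
9

Derivation:
All 19 rotations (rotation i = S[i:]+S[:i]):
  rot[0] = xxwxzxvyzyvyzyzxxw$
  rot[1] = xwxzxvyzyvyzyzxxw$x
  rot[2] = wxzxvyzyvyzyzxxw$xx
  rot[3] = xzxvyzyvyzyzxxw$xxw
  rot[4] = zxvyzyvyzyzxxw$xxwx
  rot[5] = xvyzyvyzyzxxw$xxwxz
  rot[6] = vyzyvyzyzxxw$xxwxzx
  rot[7] = yzyvyzyzxxw$xxwxzxv
  rot[8] = zyvyzyzxxw$xxwxzxvy
  rot[9] = yvyzyzxxw$xxwxzxvyz
  rot[10] = vyzyzxxw$xxwxzxvyzy
  rot[11] = yzyzxxw$xxwxzxvyzyv
  rot[12] = zyzxxw$xxwxzxvyzyvy
  rot[13] = yzxxw$xxwxzxvyzyvyz
  rot[14] = zxxw$xxwxzxvyzyvyzy
  rot[15] = xxw$xxwxzxvyzyvyzyz
  rot[16] = xw$xxwxzxvyzyvyzyzx
  rot[17] = w$xxwxzxvyzyvyzyzxx
  rot[18] = $xxwxzxvyzyvyzyzxxw
Sorted (with $ < everything):
  sorted[0] = $xxwxzxvyzyvyzyzxxw  (last char: 'w')
  sorted[1] = vyzyvyzyzxxw$xxwxzx  (last char: 'x')
  sorted[2] = vyzyzxxw$xxwxzxvyzy  (last char: 'y')
  sorted[3] = w$xxwxzxvyzyvyzyzxx  (last char: 'x')
  sorted[4] = wxzxvyzyvyzyzxxw$xx  (last char: 'x')
  sorted[5] = xvyzyvyzyzxxw$xxwxz  (last char: 'z')
  sorted[6] = xw$xxwxzxvyzyvyzyzx  (last char: 'x')
  sorted[7] = xwxzxvyzyvyzyzxxw$x  (last char: 'x')
  sorted[8] = xxw$xxwxzxvyzyvyzyz  (last char: 'z')
  sorted[9] = xxwxzxvyzyvyzyzxxw$  (last char: '$')
  sorted[10] = xzxvyzyvyzyzxxw$xxw  (last char: 'w')
  sorted[11] = yvyzyzxxw$xxwxzxvyz  (last char: 'z')
  sorted[12] = yzxxw$xxwxzxvyzyvyz  (last char: 'z')
  sorted[13] = yzyvyzyzxxw$xxwxzxv  (last char: 'v')
  sorted[14] = yzyzxxw$xxwxzxvyzyv  (last char: 'v')
  sorted[15] = zxvyzyvyzyzxxw$xxwx  (last char: 'x')
  sorted[16] = zxxw$xxwxzxvyzyvyzy  (last char: 'y')
  sorted[17] = zyvyzyzxxw$xxwxzxvy  (last char: 'y')
  sorted[18] = zyzxxw$xxwxzxvyzyvy  (last char: 'y')
Last column: wxyxxzxxz$wzzvvxyyy
Original string S is at sorted index 9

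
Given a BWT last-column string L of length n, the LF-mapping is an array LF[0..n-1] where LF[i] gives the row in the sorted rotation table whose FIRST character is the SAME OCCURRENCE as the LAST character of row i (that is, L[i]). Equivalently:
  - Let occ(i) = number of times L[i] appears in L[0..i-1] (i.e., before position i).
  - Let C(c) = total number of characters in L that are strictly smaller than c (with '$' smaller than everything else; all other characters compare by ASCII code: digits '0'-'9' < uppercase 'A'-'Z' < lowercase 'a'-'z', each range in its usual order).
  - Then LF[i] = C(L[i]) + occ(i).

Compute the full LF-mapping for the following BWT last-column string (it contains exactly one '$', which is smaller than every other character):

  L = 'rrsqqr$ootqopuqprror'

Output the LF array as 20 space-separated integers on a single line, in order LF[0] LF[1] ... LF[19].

Char counts: '$':1, 'o':4, 'p':2, 'q':4, 'r':6, 's':1, 't':1, 'u':1
C (first-col start): C('$')=0, C('o')=1, C('p')=5, C('q')=7, C('r')=11, C('s')=17, C('t')=18, C('u')=19
L[0]='r': occ=0, LF[0]=C('r')+0=11+0=11
L[1]='r': occ=1, LF[1]=C('r')+1=11+1=12
L[2]='s': occ=0, LF[2]=C('s')+0=17+0=17
L[3]='q': occ=0, LF[3]=C('q')+0=7+0=7
L[4]='q': occ=1, LF[4]=C('q')+1=7+1=8
L[5]='r': occ=2, LF[5]=C('r')+2=11+2=13
L[6]='$': occ=0, LF[6]=C('$')+0=0+0=0
L[7]='o': occ=0, LF[7]=C('o')+0=1+0=1
L[8]='o': occ=1, LF[8]=C('o')+1=1+1=2
L[9]='t': occ=0, LF[9]=C('t')+0=18+0=18
L[10]='q': occ=2, LF[10]=C('q')+2=7+2=9
L[11]='o': occ=2, LF[11]=C('o')+2=1+2=3
L[12]='p': occ=0, LF[12]=C('p')+0=5+0=5
L[13]='u': occ=0, LF[13]=C('u')+0=19+0=19
L[14]='q': occ=3, LF[14]=C('q')+3=7+3=10
L[15]='p': occ=1, LF[15]=C('p')+1=5+1=6
L[16]='r': occ=3, LF[16]=C('r')+3=11+3=14
L[17]='r': occ=4, LF[17]=C('r')+4=11+4=15
L[18]='o': occ=3, LF[18]=C('o')+3=1+3=4
L[19]='r': occ=5, LF[19]=C('r')+5=11+5=16

Answer: 11 12 17 7 8 13 0 1 2 18 9 3 5 19 10 6 14 15 4 16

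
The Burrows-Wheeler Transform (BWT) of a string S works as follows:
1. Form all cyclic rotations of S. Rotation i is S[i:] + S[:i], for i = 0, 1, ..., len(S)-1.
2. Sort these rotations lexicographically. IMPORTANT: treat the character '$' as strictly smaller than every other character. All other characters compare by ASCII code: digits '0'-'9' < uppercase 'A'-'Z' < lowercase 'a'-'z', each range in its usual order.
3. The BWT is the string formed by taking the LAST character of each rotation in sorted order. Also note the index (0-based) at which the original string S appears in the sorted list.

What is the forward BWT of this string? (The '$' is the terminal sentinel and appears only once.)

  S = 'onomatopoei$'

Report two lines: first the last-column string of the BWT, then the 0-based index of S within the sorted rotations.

All 12 rotations (rotation i = S[i:]+S[:i]):
  rot[0] = onomatopoei$
  rot[1] = nomatopoei$o
  rot[2] = omatopoei$on
  rot[3] = matopoei$ono
  rot[4] = atopoei$onom
  rot[5] = topoei$onoma
  rot[6] = opoei$onomat
  rot[7] = poei$onomato
  rot[8] = oei$onomatop
  rot[9] = ei$onomatopo
  rot[10] = i$onomatopoe
  rot[11] = $onomatopoei
Sorted (with $ < everything):
  sorted[0] = $onomatopoei  (last char: 'i')
  sorted[1] = atopoei$onom  (last char: 'm')
  sorted[2] = ei$onomatopo  (last char: 'o')
  sorted[3] = i$onomatopoe  (last char: 'e')
  sorted[4] = matopoei$ono  (last char: 'o')
  sorted[5] = nomatopoei$o  (last char: 'o')
  sorted[6] = oei$onomatop  (last char: 'p')
  sorted[7] = omatopoei$on  (last char: 'n')
  sorted[8] = onomatopoei$  (last char: '$')
  sorted[9] = opoei$onomat  (last char: 't')
  sorted[10] = poei$onomato  (last char: 'o')
  sorted[11] = topoei$onoma  (last char: 'a')
Last column: imoeoopn$toa
Original string S is at sorted index 8

Answer: imoeoopn$toa
8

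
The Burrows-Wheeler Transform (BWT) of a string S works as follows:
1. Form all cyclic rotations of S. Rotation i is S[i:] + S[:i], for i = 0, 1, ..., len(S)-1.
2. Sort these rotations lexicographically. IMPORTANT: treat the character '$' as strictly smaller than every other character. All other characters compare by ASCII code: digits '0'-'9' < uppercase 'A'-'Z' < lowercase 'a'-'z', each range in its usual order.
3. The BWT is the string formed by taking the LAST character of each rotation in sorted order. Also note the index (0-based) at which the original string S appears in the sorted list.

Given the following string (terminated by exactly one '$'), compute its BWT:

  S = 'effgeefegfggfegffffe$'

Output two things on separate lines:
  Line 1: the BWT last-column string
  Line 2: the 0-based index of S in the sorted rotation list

All 21 rotations (rotation i = S[i:]+S[:i]):
  rot[0] = effgeefegfggfegffffe$
  rot[1] = ffgeefegfggfegffffe$e
  rot[2] = fgeefegfggfegffffe$ef
  rot[3] = geefegfggfegffffe$eff
  rot[4] = eefegfggfegffffe$effg
  rot[5] = efegfggfegffffe$effge
  rot[6] = fegfggfegffffe$effgee
  rot[7] = egfggfegffffe$effgeef
  rot[8] = gfggfegffffe$effgeefe
  rot[9] = fggfegffffe$effgeefeg
  rot[10] = ggfegffffe$effgeefegf
  rot[11] = gfegffffe$effgeefegfg
  rot[12] = fegffffe$effgeefegfgg
  rot[13] = egffffe$effgeefegfggf
  rot[14] = gffffe$effgeefegfggfe
  rot[15] = ffffe$effgeefegfggfeg
  rot[16] = fffe$effgeefegfggfegf
  rot[17] = ffe$effgeefegfggfegff
  rot[18] = fe$effgeefegfggfegfff
  rot[19] = e$effgeefegfggfegffff
  rot[20] = $effgeefegfggfegffffe
Sorted (with $ < everything):
  sorted[0] = $effgeefegfggfegffffe  (last char: 'e')
  sorted[1] = e$effgeefegfggfegffff  (last char: 'f')
  sorted[2] = eefegfggfegffffe$effg  (last char: 'g')
  sorted[3] = efegfggfegffffe$effge  (last char: 'e')
  sorted[4] = effgeefegfggfegffffe$  (last char: '$')
  sorted[5] = egffffe$effgeefegfggf  (last char: 'f')
  sorted[6] = egfggfegffffe$effgeef  (last char: 'f')
  sorted[7] = fe$effgeefegfggfegfff  (last char: 'f')
  sorted[8] = fegffffe$effgeefegfgg  (last char: 'g')
  sorted[9] = fegfggfegffffe$effgee  (last char: 'e')
  sorted[10] = ffe$effgeefegfggfegff  (last char: 'f')
  sorted[11] = fffe$effgeefegfggfegf  (last char: 'f')
  sorted[12] = ffffe$effgeefegfggfeg  (last char: 'g')
  sorted[13] = ffgeefegfggfegffffe$e  (last char: 'e')
  sorted[14] = fgeefegfggfegffffe$ef  (last char: 'f')
  sorted[15] = fggfegffffe$effgeefeg  (last char: 'g')
  sorted[16] = geefegfggfegffffe$eff  (last char: 'f')
  sorted[17] = gfegffffe$effgeefegfg  (last char: 'g')
  sorted[18] = gffffe$effgeefegfggfe  (last char: 'e')
  sorted[19] = gfggfegffffe$effgeefe  (last char: 'e')
  sorted[20] = ggfegffffe$effgeefegf  (last char: 'f')
Last column: efge$fffgeffgefgfgeef
Original string S is at sorted index 4

Answer: efge$fffgeffgefgfgeef
4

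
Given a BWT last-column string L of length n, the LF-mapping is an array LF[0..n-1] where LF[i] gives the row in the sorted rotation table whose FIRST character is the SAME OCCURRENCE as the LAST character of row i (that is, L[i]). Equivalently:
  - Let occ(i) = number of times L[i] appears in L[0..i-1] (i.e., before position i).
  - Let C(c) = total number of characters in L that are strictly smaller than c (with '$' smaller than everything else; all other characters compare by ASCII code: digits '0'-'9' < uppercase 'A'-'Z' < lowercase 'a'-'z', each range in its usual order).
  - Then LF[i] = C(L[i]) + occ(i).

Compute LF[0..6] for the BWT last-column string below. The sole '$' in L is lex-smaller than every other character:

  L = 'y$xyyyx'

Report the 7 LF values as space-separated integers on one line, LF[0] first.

Char counts: '$':1, 'x':2, 'y':4
C (first-col start): C('$')=0, C('x')=1, C('y')=3
L[0]='y': occ=0, LF[0]=C('y')+0=3+0=3
L[1]='$': occ=0, LF[1]=C('$')+0=0+0=0
L[2]='x': occ=0, LF[2]=C('x')+0=1+0=1
L[3]='y': occ=1, LF[3]=C('y')+1=3+1=4
L[4]='y': occ=2, LF[4]=C('y')+2=3+2=5
L[5]='y': occ=3, LF[5]=C('y')+3=3+3=6
L[6]='x': occ=1, LF[6]=C('x')+1=1+1=2

Answer: 3 0 1 4 5 6 2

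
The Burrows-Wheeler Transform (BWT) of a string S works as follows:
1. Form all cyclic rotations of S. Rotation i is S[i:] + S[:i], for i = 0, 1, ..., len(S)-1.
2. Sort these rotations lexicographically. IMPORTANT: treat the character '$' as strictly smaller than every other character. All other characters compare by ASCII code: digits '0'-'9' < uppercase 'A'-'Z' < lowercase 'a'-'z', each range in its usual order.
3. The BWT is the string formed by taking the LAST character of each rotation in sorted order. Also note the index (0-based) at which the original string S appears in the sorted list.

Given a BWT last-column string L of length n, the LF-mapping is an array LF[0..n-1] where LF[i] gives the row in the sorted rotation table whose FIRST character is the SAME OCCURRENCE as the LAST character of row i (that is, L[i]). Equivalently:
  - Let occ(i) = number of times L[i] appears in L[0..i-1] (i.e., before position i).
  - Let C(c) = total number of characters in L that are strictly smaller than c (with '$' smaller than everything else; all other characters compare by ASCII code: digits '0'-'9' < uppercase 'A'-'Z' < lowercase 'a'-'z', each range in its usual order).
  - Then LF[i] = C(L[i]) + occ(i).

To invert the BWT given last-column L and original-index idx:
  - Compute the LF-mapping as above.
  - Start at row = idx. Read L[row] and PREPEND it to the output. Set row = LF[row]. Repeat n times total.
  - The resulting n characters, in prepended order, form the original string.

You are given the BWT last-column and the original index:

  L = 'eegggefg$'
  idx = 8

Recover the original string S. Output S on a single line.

Answer: ggfgegee$

Derivation:
LF mapping: 1 2 5 6 7 3 4 8 0
Walk LF starting at row 8, prepending L[row]:
  step 1: row=8, L[8]='$', prepend. Next row=LF[8]=0
  step 2: row=0, L[0]='e', prepend. Next row=LF[0]=1
  step 3: row=1, L[1]='e', prepend. Next row=LF[1]=2
  step 4: row=2, L[2]='g', prepend. Next row=LF[2]=5
  step 5: row=5, L[5]='e', prepend. Next row=LF[5]=3
  step 6: row=3, L[3]='g', prepend. Next row=LF[3]=6
  step 7: row=6, L[6]='f', prepend. Next row=LF[6]=4
  step 8: row=4, L[4]='g', prepend. Next row=LF[4]=7
  step 9: row=7, L[7]='g', prepend. Next row=LF[7]=8
Reversed output: ggfgegee$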